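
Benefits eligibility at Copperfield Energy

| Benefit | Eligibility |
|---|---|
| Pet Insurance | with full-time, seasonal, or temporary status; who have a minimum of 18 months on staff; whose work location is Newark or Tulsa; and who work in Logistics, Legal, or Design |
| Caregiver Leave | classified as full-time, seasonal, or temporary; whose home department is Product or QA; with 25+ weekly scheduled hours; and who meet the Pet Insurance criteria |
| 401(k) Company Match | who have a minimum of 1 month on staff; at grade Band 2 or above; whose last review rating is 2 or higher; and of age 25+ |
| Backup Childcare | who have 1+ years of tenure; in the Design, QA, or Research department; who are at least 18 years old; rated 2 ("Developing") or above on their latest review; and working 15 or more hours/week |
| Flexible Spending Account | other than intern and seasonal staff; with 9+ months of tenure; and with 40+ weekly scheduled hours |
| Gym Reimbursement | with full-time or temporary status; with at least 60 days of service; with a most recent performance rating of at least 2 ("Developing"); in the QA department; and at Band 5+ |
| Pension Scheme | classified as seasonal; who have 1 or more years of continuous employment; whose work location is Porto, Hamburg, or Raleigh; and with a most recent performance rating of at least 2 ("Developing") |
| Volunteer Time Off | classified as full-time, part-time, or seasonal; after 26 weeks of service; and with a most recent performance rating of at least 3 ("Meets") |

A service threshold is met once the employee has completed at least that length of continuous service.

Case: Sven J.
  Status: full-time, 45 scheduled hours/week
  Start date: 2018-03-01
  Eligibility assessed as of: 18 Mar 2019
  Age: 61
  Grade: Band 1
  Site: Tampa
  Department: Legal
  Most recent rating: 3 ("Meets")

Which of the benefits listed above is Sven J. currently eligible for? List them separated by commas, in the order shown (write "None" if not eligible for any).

Flexible Spending Account, Volunteer Time Off

Service from 2018-03-01 to 18 Mar 2019: 382 days.
Pet Insurance — status full-time ✓; service 382 days < 18 months (≈540 days) ✗ → not eligible.
Caregiver Leave — status full-time ✓; dept Legal ✗ → not eligible.
401(k) Company Match — service 382 days ≥ 1 month (≈30 days) ✓; grade Band 1 < Band 2 ✗ → not eligible.
Backup Childcare — service 382 days ≥ 1 year (≈365 days) ✓; dept Legal ✗ → not eligible.
Flexible Spending Account — status full-time ✓ (not excluded); service 382 days ≥ 9 months (≈270 days) ✓; 45 hrs/wk ≥ 40 ✓ → eligible.
Gym Reimbursement — status full-time ✓; service 382 days ≥ 60 days ✓; rating 3 ≥ 2 ✓; dept Legal ✗ → not eligible.
Pension Scheme — status full-time ✗ (requires seasonal) → not eligible.
Volunteer Time Off — status full-time ✓; service 382 days ≥ 26 weeks (≈182 days) ✓; rating 3 ≥ 3 ✓ → eligible.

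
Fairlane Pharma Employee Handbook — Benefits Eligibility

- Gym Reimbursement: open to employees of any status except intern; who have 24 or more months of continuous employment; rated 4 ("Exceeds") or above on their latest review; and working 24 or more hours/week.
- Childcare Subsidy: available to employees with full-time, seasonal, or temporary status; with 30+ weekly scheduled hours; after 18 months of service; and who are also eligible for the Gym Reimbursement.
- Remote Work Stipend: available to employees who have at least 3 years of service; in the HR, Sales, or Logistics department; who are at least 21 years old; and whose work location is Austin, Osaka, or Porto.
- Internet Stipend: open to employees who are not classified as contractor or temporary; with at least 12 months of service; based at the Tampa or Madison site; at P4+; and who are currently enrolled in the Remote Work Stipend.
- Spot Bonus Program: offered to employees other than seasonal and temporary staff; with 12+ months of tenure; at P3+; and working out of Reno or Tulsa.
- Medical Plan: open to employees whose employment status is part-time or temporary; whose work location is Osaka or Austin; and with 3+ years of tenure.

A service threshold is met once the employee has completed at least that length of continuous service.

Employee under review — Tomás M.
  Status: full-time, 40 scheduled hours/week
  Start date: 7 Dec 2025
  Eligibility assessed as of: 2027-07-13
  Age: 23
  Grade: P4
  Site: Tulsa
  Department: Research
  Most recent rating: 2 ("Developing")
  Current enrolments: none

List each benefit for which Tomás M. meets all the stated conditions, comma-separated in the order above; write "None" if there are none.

Spot Bonus Program

Service from 7 Dec 2025 to 2027-07-13: 583 days.
Gym Reimbursement — status full-time ✓ (not excluded); service 583 days < 24 months (≈720 days) ✗ → not eligible.
Childcare Subsidy — status full-time ✓; 40 hrs/wk ≥ 30 ✓; service 583 days ≥ 18 months (≈540 days) ✓; not eligible for Gym Reimbursement ✗ → not eligible.
Remote Work Stipend — service 583 days < 3 years (≈1095 days) ✗ → not eligible.
Internet Stipend — status full-time ✓ (not excluded); service 583 days ≥ 12 months (≈360 days) ✓; site Tulsa ✗ (not Tampa or Madison) → not eligible.
Spot Bonus Program — status full-time ✓ (not excluded); service 583 days ≥ 12 months (≈360 days) ✓; grade P4 ≥ P3 ✓; site Tulsa ✓ → eligible.
Medical Plan — status full-time ✗ (requires part-time or temporary) → not eligible.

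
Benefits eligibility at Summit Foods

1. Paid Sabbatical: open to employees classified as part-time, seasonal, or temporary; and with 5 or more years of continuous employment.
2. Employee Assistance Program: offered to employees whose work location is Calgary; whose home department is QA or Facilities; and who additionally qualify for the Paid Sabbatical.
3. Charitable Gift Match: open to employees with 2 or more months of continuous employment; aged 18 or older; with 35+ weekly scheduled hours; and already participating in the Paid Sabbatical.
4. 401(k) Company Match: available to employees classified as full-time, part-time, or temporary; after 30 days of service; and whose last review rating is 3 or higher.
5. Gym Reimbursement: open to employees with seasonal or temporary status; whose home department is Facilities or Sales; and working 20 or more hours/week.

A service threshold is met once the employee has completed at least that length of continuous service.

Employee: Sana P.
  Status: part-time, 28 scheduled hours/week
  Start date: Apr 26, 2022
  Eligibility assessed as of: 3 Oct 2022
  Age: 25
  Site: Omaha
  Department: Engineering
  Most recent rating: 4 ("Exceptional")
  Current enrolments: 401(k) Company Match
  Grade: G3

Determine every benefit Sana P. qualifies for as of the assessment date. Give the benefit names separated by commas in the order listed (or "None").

401(k) Company Match

Service from Apr 26, 2022 to 3 Oct 2022: 160 days.
Paid Sabbatical — status part-time ✓; service 160 days < 5 years (≈1825 days) ✗ → not eligible.
Employee Assistance Program — site Omaha ✗ (not Calgary) → not eligible.
Charitable Gift Match — service 160 days ≥ 2 months (≈60 days) ✓; age 25 ≥ 18 ✓; 28 hrs/wk < 35 ✗ → not eligible.
401(k) Company Match — status part-time ✓; service 160 days ≥ 30 days ✓; rating 4 ≥ 3 ✓ → eligible.
Gym Reimbursement — status part-time ✗ (requires seasonal or temporary) → not eligible.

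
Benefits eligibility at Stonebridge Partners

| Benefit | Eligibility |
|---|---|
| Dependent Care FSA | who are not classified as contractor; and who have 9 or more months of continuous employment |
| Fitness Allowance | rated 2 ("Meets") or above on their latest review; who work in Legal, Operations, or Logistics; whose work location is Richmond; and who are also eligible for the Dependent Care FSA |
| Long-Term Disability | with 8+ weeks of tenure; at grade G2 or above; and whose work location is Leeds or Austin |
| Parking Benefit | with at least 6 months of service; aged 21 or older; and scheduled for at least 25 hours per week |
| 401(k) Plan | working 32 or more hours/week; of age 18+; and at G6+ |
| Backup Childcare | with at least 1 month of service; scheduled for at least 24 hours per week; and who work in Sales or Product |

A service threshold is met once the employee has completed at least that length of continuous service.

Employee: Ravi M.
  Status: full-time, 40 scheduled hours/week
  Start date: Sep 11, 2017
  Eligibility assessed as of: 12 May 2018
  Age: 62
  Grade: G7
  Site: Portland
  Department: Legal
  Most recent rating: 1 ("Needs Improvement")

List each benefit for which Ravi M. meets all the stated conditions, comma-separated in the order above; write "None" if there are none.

Service from Sep 11, 2017 to 12 May 2018: 243 days.
Dependent Care FSA — status full-time ✓ (not excluded); service 243 days < 9 months (≈270 days) ✗ → not eligible.
Fitness Allowance — rating 1 < 2 ✗ → not eligible.
Long-Term Disability — service 243 days ≥ 8 weeks (≈56 days) ✓; grade G7 ≥ G2 ✓; site Portland ✗ (not Leeds or Austin) → not eligible.
Parking Benefit — service 243 days ≥ 6 months (≈180 days) ✓; age 62 ≥ 21 ✓; 40 hrs/wk ≥ 25 ✓ → eligible.
401(k) Plan — 40 hrs/wk ≥ 32 ✓; age 62 ≥ 18 ✓; grade G7 ≥ G6 ✓ → eligible.
Backup Childcare — service 243 days ≥ 1 month (≈30 days) ✓; 40 hrs/wk ≥ 24 ✓; dept Legal ✗ → not eligible.

Parking Benefit, 401(k) Plan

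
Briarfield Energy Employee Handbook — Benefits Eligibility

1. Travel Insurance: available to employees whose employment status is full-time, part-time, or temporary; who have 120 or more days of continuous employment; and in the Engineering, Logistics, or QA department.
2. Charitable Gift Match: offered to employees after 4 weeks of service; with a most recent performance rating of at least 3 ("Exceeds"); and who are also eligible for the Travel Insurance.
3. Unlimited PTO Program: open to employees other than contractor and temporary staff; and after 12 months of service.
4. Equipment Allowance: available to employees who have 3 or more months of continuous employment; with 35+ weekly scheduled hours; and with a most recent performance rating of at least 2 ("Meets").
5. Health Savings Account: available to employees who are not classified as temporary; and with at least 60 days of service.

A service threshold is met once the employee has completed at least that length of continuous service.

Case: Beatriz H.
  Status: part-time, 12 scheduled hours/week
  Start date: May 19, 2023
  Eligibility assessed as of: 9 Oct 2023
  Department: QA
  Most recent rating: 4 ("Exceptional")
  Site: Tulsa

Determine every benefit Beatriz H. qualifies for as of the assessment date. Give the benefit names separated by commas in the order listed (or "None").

Travel Insurance, Charitable Gift Match, Health Savings Account

Service from May 19, 2023 to 9 Oct 2023: 143 days.
Travel Insurance — status part-time ✓; service 143 days ≥ 120 days ✓; dept QA ✓ → eligible.
Charitable Gift Match — service 143 days ≥ 4 weeks (≈28 days) ✓; rating 4 ≥ 3 ✓; eligible for Travel Insurance ✓ → eligible.
Unlimited PTO Program — status part-time ✓ (not excluded); service 143 days < 12 months (≈360 days) ✗ → not eligible.
Equipment Allowance — service 143 days ≥ 3 months (≈90 days) ✓; 12 hrs/wk < 35 ✗ → not eligible.
Health Savings Account — status part-time ✓ (not excluded); service 143 days ≥ 60 days ✓ → eligible.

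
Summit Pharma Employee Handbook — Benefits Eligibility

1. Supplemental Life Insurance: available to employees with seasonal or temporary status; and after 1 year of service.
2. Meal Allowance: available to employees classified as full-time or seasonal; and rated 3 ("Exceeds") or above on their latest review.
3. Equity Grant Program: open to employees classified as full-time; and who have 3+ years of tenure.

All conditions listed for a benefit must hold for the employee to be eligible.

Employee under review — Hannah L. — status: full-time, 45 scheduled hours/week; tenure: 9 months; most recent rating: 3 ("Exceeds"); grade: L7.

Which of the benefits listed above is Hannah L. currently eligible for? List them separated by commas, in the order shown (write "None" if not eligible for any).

Meal Allowance

Supplemental Life Insurance — status full-time ✗ (requires seasonal or temporary) → not eligible.
Meal Allowance — status full-time ✓; rating 3 ≥ 3 ✓ → eligible.
Equity Grant Program — status full-time ✓; service 9 months < 3 years (≈1095 days) ✗ → not eligible.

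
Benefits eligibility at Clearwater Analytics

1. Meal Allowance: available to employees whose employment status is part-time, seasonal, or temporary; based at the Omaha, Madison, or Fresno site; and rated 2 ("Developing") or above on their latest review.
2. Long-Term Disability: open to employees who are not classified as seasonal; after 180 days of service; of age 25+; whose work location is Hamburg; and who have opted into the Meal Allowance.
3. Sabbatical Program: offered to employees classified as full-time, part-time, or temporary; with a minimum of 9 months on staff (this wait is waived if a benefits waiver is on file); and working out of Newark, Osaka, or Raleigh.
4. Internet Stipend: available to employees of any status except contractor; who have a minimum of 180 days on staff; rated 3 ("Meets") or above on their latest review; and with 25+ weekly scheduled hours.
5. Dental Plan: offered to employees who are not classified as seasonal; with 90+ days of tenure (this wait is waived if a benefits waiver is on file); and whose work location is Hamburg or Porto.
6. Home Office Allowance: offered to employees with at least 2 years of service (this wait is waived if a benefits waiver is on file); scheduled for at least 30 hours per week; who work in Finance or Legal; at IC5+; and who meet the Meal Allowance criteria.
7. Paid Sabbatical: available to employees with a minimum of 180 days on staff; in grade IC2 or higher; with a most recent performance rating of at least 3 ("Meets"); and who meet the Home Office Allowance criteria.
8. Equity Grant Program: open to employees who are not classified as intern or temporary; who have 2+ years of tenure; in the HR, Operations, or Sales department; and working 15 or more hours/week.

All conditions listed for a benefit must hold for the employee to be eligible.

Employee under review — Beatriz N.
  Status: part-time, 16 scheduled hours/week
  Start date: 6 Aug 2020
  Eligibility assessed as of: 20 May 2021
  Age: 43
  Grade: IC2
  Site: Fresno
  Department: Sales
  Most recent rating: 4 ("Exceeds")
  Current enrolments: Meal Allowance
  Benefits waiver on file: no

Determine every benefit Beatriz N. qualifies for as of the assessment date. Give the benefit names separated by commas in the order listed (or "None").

Service from 6 Aug 2020 to 20 May 2021: 287 days.
Meal Allowance — status part-time ✓; site Fresno ✓; rating 4 ≥ 2 ✓ → eligible.
Long-Term Disability — status part-time ✓ (not excluded); service 287 days ≥ 180 days ✓; age 43 ≥ 25 ✓; site Fresno ✗ (not Hamburg) → not eligible.
Sabbatical Program — status part-time ✓; no waiver, service 287 days ≥ 9 months (≈270 days) ✓; site Fresno ✗ (not Newark, Osaka, or Raleigh) → not eligible.
Internet Stipend — status part-time ✓ (not excluded); service 287 days ≥ 180 days ✓; rating 4 ≥ 3 ✓; 16 hrs/wk < 25 ✗ → not eligible.
Dental Plan — status part-time ✓ (not excluded); no waiver, service 287 days ≥ 90 days ✓; site Fresno ✗ (not Hamburg or Porto) → not eligible.
Home Office Allowance — no waiver, service 287 days < 2 years (≈730 days) ✗ → not eligible.
Paid Sabbatical — service 287 days ≥ 180 days ✓; grade IC2 ≥ IC2 ✓; rating 4 ≥ 3 ✓; not eligible for Home Office Allowance ✗ → not eligible.
Equity Grant Program — status part-time ✓ (not excluded); service 287 days < 2 years (≈730 days) ✗ → not eligible.

Meal Allowance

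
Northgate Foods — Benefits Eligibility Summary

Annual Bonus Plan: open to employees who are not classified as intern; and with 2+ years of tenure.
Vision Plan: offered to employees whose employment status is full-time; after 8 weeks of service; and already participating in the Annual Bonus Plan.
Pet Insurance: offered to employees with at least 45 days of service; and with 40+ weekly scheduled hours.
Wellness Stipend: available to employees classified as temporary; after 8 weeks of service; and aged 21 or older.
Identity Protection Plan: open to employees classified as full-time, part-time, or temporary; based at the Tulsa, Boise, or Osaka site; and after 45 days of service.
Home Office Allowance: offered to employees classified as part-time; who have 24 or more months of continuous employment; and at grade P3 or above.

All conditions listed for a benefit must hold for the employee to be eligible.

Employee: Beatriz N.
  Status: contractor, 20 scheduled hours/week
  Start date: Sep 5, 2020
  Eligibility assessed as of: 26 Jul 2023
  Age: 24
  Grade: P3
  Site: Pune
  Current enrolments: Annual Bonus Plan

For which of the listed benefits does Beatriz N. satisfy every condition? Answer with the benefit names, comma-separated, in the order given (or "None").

Annual Bonus Plan

Service from Sep 5, 2020 to 26 Jul 2023: 1054 days.
Annual Bonus Plan — status contractor ✓ (not excluded); service 1054 days ≥ 2 years (≈730 days) ✓ → eligible.
Vision Plan — status contractor ✗ (requires full-time) → not eligible.
Pet Insurance — service 1054 days ≥ 45 days ✓; 20 hrs/wk < 40 ✗ → not eligible.
Wellness Stipend — status contractor ✗ (requires temporary) → not eligible.
Identity Protection Plan — status contractor ✗ (requires full-time, part-time, or temporary) → not eligible.
Home Office Allowance — status contractor ✗ (requires part-time) → not eligible.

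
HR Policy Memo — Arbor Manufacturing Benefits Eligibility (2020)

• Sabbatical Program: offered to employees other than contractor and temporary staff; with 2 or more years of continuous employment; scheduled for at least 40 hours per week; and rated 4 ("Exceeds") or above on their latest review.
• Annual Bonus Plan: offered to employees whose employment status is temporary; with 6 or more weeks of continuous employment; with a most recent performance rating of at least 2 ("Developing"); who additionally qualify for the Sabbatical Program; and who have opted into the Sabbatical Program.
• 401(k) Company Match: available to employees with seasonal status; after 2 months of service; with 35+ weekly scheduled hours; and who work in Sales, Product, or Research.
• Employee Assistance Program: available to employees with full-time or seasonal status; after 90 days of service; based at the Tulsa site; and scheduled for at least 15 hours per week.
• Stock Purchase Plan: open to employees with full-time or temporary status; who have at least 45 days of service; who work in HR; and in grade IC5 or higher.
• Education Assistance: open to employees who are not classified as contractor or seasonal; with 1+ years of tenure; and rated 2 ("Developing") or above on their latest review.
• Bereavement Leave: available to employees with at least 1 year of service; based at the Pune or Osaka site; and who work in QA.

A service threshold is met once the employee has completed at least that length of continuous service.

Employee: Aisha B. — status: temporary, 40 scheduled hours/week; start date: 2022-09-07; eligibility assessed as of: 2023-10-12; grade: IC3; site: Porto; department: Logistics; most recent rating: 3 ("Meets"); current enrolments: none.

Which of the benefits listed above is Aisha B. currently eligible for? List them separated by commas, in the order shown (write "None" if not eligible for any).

Education Assistance

Service from 2022-09-07 to 2023-10-12: 400 days.
Sabbatical Program — status temporary ✗ (excluded) → not eligible.
Annual Bonus Plan — status temporary ✓; service 400 days ≥ 6 weeks (≈42 days) ✓; rating 3 ≥ 2 ✓; not eligible for Sabbatical Program ✗ → not eligible.
401(k) Company Match — status temporary ✗ (requires seasonal) → not eligible.
Employee Assistance Program — status temporary ✗ (requires full-time or seasonal) → not eligible.
Stock Purchase Plan — status temporary ✓; service 400 days ≥ 45 days ✓; dept Logistics ✗ → not eligible.
Education Assistance — status temporary ✓ (not excluded); service 400 days ≥ 1 year (≈365 days) ✓; rating 3 ≥ 2 ✓ → eligible.
Bereavement Leave — service 400 days ≥ 1 year (≈365 days) ✓; site Porto ✗ (not Pune or Osaka) → not eligible.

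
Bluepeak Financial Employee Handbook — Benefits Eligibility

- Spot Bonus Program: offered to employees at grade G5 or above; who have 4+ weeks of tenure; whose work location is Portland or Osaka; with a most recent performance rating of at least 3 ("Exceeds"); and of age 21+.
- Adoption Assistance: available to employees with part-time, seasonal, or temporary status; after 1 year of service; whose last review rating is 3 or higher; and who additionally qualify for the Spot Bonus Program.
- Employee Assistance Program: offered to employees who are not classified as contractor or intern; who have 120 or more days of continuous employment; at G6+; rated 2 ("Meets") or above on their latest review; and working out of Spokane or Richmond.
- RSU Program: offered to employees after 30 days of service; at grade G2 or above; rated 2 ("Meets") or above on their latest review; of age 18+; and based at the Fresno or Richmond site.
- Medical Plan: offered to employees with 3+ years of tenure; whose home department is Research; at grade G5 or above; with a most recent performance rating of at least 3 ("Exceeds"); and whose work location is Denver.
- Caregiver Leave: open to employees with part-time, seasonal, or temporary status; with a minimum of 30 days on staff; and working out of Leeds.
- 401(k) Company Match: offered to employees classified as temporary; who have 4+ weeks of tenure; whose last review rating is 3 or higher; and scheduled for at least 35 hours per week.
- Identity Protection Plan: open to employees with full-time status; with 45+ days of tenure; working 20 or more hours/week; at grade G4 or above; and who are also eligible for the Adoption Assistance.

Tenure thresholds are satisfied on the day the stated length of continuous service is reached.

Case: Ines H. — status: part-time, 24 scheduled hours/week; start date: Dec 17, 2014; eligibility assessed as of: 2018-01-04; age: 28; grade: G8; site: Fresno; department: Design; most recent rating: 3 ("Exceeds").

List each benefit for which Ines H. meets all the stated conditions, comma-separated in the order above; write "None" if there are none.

RSU Program

Service from Dec 17, 2014 to 2018-01-04: 1114 days.
Spot Bonus Program — grade G8 ≥ G5 ✓; service 1114 days ≥ 4 weeks (≈28 days) ✓; site Fresno ✗ (not Portland or Osaka) → not eligible.
Adoption Assistance — status part-time ✓; service 1114 days ≥ 1 year (≈365 days) ✓; rating 3 ≥ 3 ✓; not eligible for Spot Bonus Program ✗ → not eligible.
Employee Assistance Program — status part-time ✓ (not excluded); service 1114 days ≥ 120 days ✓; grade G8 ≥ G6 ✓; rating 3 ≥ 2 ✓; site Fresno ✗ (not Spokane or Richmond) → not eligible.
RSU Program — service 1114 days ≥ 30 days ✓; grade G8 ≥ G2 ✓; rating 3 ≥ 2 ✓; age 28 ≥ 18 ✓; site Fresno ✓ → eligible.
Medical Plan — service 1114 days ≥ 3 years (≈1095 days) ✓; dept Design ✗ → not eligible.
Caregiver Leave — status part-time ✓; service 1114 days ≥ 30 days ✓; site Fresno ✗ (not Leeds) → not eligible.
401(k) Company Match — status part-time ✗ (requires temporary) → not eligible.
Identity Protection Plan — status part-time ✗ (requires full-time) → not eligible.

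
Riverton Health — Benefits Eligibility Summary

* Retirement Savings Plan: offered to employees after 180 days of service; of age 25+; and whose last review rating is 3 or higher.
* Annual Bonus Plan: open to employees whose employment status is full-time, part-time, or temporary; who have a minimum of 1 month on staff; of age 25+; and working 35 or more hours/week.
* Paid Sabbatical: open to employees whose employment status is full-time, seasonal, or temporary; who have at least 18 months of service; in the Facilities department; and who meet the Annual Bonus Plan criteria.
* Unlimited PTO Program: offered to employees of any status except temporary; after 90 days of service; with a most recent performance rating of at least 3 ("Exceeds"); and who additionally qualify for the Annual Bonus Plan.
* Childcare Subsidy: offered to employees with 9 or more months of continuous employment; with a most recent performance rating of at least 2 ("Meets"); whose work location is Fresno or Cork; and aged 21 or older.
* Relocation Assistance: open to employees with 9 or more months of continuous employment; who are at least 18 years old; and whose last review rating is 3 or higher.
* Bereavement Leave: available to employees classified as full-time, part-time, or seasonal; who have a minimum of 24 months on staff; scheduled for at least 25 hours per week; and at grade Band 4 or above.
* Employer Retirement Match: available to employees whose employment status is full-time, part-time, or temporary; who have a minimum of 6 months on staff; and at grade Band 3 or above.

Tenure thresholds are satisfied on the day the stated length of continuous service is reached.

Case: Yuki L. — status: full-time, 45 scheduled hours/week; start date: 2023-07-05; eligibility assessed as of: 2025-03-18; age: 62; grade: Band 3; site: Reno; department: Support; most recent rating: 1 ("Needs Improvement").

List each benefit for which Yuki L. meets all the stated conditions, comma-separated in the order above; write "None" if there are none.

Annual Bonus Plan, Employer Retirement Match

Service from 2023-07-05 to 2025-03-18: 622 days.
Retirement Savings Plan — service 622 days ≥ 180 days ✓; age 62 ≥ 25 ✓; rating 1 < 3 ✗ → not eligible.
Annual Bonus Plan — status full-time ✓; service 622 days ≥ 1 month (≈30 days) ✓; age 62 ≥ 25 ✓; 45 hrs/wk ≥ 35 ✓ → eligible.
Paid Sabbatical — status full-time ✓; service 622 days ≥ 18 months (≈540 days) ✓; dept Support ✗ → not eligible.
Unlimited PTO Program — status full-time ✓ (not excluded); service 622 days ≥ 90 days ✓; rating 1 < 3 ✗ → not eligible.
Childcare Subsidy — service 622 days ≥ 9 months (≈270 days) ✓; rating 1 < 2 ✗ → not eligible.
Relocation Assistance — service 622 days ≥ 9 months (≈270 days) ✓; age 62 ≥ 18 ✓; rating 1 < 3 ✗ → not eligible.
Bereavement Leave — status full-time ✓; service 622 days < 24 months (≈720 days) ✗ → not eligible.
Employer Retirement Match — status full-time ✓; service 622 days ≥ 6 months (≈180 days) ✓; grade Band 3 ≥ Band 3 ✓ → eligible.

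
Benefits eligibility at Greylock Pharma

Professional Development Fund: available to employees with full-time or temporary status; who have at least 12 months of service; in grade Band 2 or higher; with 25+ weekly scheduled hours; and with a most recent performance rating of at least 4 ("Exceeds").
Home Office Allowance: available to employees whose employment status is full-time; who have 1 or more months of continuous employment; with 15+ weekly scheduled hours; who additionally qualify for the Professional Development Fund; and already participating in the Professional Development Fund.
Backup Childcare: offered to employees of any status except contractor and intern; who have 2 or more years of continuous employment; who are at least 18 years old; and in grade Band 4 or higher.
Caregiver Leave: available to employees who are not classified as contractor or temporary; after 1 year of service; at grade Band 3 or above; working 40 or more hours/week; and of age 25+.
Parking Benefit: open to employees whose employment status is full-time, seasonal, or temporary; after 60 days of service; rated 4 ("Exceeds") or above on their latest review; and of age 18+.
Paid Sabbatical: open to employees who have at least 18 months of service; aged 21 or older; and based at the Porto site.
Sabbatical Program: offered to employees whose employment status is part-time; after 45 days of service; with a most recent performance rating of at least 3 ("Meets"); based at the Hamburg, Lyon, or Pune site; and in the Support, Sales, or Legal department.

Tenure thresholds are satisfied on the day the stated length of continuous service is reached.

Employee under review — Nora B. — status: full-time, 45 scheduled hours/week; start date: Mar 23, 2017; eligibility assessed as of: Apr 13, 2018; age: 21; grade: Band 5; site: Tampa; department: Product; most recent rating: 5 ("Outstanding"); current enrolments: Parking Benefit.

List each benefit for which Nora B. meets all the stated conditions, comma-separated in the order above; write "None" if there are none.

Professional Development Fund, Parking Benefit

Service from Mar 23, 2017 to Apr 13, 2018: 386 days.
Professional Development Fund — status full-time ✓; service 386 days ≥ 12 months (≈360 days) ✓; grade Band 5 ≥ Band 2 ✓; 45 hrs/wk ≥ 25 ✓; rating 5 ≥ 4 ✓ → eligible.
Home Office Allowance — status full-time ✓; service 386 days ≥ 1 month (≈30 days) ✓; 45 hrs/wk ≥ 15 ✓; eligible for Professional Development Fund ✓; not enrolled in Professional Development Fund ✗ → not eligible.
Backup Childcare — status full-time ✓ (not excluded); service 386 days < 2 years (≈730 days) ✗ → not eligible.
Caregiver Leave — status full-time ✓ (not excluded); service 386 days ≥ 1 year (≈365 days) ✓; grade Band 5 ≥ Band 3 ✓; 45 hrs/wk ≥ 40 ✓; age 21 < 25 ✗ → not eligible.
Parking Benefit — status full-time ✓; service 386 days ≥ 60 days ✓; rating 5 ≥ 4 ✓; age 21 ≥ 18 ✓ → eligible.
Paid Sabbatical — service 386 days < 18 months (≈540 days) ✗ → not eligible.
Sabbatical Program — status full-time ✗ (requires part-time) → not eligible.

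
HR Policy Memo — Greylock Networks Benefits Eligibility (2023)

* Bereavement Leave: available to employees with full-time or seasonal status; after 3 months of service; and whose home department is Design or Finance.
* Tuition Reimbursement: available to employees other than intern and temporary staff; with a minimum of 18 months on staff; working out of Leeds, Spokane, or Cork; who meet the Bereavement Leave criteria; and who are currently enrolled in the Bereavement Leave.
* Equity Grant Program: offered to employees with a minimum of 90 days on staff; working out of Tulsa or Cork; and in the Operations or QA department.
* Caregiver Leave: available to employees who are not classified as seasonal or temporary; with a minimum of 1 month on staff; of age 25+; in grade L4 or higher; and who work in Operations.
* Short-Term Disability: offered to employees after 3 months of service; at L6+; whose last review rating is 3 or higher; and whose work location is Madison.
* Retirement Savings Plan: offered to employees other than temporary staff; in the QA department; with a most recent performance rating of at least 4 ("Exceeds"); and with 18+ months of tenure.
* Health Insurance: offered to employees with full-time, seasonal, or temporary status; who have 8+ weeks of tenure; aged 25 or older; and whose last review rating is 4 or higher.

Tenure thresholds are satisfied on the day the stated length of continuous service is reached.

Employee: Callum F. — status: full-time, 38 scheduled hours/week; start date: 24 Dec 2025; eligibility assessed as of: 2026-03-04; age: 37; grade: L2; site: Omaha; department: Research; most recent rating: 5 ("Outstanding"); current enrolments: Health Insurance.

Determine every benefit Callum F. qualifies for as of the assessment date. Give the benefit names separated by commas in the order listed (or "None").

Service from 24 Dec 2025 to 2026-03-04: 70 days.
Bereavement Leave — status full-time ✓; service 70 days < 3 months (≈90 days) ✗ → not eligible.
Tuition Reimbursement — status full-time ✓ (not excluded); service 70 days < 18 months (≈540 days) ✗ → not eligible.
Equity Grant Program — service 70 days < 90 days ✗ → not eligible.
Caregiver Leave — status full-time ✓ (not excluded); service 70 days ≥ 1 month (≈30 days) ✓; age 37 ≥ 25 ✓; grade L2 < L4 ✗ → not eligible.
Short-Term Disability — service 70 days < 3 months (≈90 days) ✗ → not eligible.
Retirement Savings Plan — status full-time ✓ (not excluded); dept Research ✗ → not eligible.
Health Insurance — status full-time ✓; service 70 days ≥ 8 weeks (≈56 days) ✓; age 37 ≥ 25 ✓; rating 5 ≥ 4 ✓ → eligible.

Health Insurance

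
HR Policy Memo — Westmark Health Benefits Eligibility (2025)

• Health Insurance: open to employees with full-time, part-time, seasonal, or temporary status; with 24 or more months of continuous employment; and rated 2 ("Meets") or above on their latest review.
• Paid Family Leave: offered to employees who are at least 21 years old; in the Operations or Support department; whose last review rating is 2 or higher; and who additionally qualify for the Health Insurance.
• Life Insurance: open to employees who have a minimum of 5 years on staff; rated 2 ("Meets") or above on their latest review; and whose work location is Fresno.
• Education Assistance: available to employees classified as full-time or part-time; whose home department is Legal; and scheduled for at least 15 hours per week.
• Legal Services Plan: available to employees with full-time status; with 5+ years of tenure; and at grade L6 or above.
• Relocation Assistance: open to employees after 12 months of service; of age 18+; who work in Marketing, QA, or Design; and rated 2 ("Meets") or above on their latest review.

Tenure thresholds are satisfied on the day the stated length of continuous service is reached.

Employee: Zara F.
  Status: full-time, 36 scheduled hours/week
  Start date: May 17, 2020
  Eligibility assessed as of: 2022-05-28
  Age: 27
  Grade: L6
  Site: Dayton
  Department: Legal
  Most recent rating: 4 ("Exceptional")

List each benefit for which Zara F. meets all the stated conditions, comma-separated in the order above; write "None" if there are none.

Health Insurance, Education Assistance

Service from May 17, 2020 to 2022-05-28: 741 days.
Health Insurance — status full-time ✓; service 741 days ≥ 24 months (≈720 days) ✓; rating 4 ≥ 2 ✓ → eligible.
Paid Family Leave — age 27 ≥ 21 ✓; dept Legal ✗ → not eligible.
Life Insurance — service 741 days < 5 years (≈1825 days) ✗ → not eligible.
Education Assistance — status full-time ✓; dept Legal ✓; 36 hrs/wk ≥ 15 ✓ → eligible.
Legal Services Plan — status full-time ✓; service 741 days < 5 years (≈1825 days) ✗ → not eligible.
Relocation Assistance — service 741 days ≥ 12 months (≈360 days) ✓; age 27 ≥ 18 ✓; dept Legal ✗ → not eligible.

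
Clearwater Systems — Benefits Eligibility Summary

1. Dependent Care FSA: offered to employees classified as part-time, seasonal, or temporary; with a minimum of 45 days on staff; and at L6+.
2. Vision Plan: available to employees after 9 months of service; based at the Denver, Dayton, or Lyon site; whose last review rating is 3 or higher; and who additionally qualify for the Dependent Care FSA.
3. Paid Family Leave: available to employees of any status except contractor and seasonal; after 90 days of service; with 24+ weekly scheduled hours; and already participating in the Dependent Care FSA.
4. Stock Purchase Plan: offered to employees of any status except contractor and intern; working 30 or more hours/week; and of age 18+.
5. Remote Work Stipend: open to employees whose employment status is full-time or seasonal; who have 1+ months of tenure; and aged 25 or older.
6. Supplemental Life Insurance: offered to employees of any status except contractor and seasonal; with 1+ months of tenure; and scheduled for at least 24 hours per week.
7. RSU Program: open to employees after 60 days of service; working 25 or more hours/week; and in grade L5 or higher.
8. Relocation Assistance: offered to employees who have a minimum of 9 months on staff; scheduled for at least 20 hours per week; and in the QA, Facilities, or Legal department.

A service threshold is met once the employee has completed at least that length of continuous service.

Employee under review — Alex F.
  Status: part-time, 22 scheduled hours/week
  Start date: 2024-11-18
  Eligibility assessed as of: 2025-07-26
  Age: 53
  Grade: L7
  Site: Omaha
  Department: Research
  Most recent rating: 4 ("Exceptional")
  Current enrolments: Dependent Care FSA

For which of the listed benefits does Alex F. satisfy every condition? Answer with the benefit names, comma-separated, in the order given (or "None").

Service from 2024-11-18 to 2025-07-26: 250 days.
Dependent Care FSA — status part-time ✓; service 250 days ≥ 45 days ✓; grade L7 ≥ L6 ✓ → eligible.
Vision Plan — service 250 days < 9 months (≈270 days) ✗ → not eligible.
Paid Family Leave — status part-time ✓ (not excluded); service 250 days ≥ 90 days ✓; 22 hrs/wk < 24 ✗ → not eligible.
Stock Purchase Plan — status part-time ✓ (not excluded); 22 hrs/wk < 30 ✗ → not eligible.
Remote Work Stipend — status part-time ✗ (requires full-time or seasonal) → not eligible.
Supplemental Life Insurance — status part-time ✓ (not excluded); service 250 days ≥ 1 month (≈30 days) ✓; 22 hrs/wk < 24 ✗ → not eligible.
RSU Program — service 250 days ≥ 60 days ✓; 22 hrs/wk < 25 ✗ → not eligible.
Relocation Assistance — service 250 days < 9 months (≈270 days) ✗ → not eligible.

Dependent Care FSA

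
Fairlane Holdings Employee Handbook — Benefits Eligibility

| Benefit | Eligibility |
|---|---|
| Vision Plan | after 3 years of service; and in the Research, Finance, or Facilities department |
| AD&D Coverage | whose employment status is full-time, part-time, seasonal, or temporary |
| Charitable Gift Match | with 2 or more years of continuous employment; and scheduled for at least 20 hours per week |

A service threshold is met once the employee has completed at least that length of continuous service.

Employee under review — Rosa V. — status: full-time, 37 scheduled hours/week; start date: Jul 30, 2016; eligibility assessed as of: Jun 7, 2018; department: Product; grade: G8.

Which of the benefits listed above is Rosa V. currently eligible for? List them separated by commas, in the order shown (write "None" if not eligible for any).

AD&D Coverage

Service from Jul 30, 2016 to Jun 7, 2018: 677 days.
Vision Plan — service 677 days < 3 years (≈1095 days) ✗ → not eligible.
AD&D Coverage — status full-time ✓ → eligible.
Charitable Gift Match — service 677 days < 2 years (≈730 days) ✗ → not eligible.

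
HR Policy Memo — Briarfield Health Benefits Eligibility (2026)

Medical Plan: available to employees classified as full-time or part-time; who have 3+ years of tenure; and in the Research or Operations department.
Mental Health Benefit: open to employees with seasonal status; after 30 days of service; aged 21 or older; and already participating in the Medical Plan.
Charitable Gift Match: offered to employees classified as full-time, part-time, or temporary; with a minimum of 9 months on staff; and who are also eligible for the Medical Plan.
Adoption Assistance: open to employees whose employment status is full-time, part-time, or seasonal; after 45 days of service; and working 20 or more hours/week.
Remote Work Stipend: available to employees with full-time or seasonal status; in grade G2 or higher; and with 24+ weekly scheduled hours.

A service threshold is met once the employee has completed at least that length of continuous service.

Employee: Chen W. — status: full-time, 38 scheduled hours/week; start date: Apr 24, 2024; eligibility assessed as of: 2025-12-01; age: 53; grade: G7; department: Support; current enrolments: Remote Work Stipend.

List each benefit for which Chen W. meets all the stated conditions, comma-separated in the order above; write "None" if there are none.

Service from Apr 24, 2024 to 2025-12-01: 586 days.
Medical Plan — status full-time ✓; service 586 days < 3 years (≈1095 days) ✗ → not eligible.
Mental Health Benefit — status full-time ✗ (requires seasonal) → not eligible.
Charitable Gift Match — status full-time ✓; service 586 days ≥ 9 months (≈270 days) ✓; not eligible for Medical Plan ✗ → not eligible.
Adoption Assistance — status full-time ✓; service 586 days ≥ 45 days ✓; 38 hrs/wk ≥ 20 ✓ → eligible.
Remote Work Stipend — status full-time ✓; grade G7 ≥ G2 ✓; 38 hrs/wk ≥ 24 ✓ → eligible.

Adoption Assistance, Remote Work Stipend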